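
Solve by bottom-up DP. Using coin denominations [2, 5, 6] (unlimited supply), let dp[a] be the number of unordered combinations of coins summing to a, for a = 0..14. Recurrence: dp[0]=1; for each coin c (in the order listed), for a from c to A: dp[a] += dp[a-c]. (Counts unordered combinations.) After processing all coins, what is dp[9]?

after  coin     0     1     2     3     4     5     6     7     8     9    10    11    12    13    14
          2     1     0     1     0     1     0     1     0     1     0     1     0     1     0     1
          5     1     0     1     0     1     1     1     1     1     1     2     1     2     1     2
          6     1     0     1     0     1     1     2     1     2     1     3     2     4     2     4

1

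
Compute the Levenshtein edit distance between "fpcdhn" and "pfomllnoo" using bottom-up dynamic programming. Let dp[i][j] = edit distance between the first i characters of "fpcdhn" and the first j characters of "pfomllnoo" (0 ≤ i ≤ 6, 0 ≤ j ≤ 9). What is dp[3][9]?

   ''  p  f  o  m  l  l  n  o  o
''  0  1  2  3  4  5  6  7  8  9
 f  1  1  1  2  3  4  5  6  7  8
 p  2  1  2  2  3  4  5  6  7  8
 c  3  2  2  3  3  4  5  6  7  8
 d  4  3  3  3  4  4  5  6  7  8
 h  5  4  4  4  4  5  5  6  7  8
 n  6  5  5  5  5  5  6  5  6  7

8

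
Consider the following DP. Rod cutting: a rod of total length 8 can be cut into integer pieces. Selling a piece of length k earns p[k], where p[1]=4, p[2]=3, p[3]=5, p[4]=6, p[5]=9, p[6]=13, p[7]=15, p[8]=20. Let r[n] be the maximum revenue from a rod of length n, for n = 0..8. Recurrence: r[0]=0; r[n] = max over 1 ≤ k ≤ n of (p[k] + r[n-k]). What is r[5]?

20

   n    0    1    2    3    4    5    6    7    8
r[n]    0    4    8   12   16   20   24   28   32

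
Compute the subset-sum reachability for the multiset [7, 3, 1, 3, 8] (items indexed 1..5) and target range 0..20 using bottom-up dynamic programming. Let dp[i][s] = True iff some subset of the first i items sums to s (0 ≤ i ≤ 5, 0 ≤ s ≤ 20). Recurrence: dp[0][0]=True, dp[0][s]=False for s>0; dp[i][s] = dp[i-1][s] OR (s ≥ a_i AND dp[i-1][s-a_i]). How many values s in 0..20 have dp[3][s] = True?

i\s   0   1   2   3   4   5   6   7   8   9  10  11  12  13  14  15  16  17  18  19  20
  0   T   F   F   F   F   F   F   F   F   F   F   F   F   F   F   F   F   F   F   F   F
  1   T   F   F   F   F   F   F   T   F   F   F   F   F   F   F   F   F   F   F   F   F
  2   T   F   F   T   F   F   F   T   F   F   T   F   F   F   F   F   F   F   F   F   F
  3   T   T   F   T   T   F   F   T   T   F   T   T   F   F   F   F   F   F   F   F   F
  4   T   T   F   T   T   F   T   T   T   F   T   T   F   T   T   F   F   F   F   F   F
  5   T   T   F   T   T   F   T   T   T   T   T   T   T   T   T   T   T   F   T   T   F

8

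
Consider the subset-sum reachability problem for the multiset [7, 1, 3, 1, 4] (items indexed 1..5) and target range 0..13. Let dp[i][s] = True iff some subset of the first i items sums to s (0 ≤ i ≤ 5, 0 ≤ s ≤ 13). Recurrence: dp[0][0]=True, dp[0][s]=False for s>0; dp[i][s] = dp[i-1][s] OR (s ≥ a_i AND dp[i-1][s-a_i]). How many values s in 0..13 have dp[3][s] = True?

i\s   0   1   2   3   4   5   6   7   8   9  10  11  12  13
  0   T   F   F   F   F   F   F   F   F   F   F   F   F   F
  1   T   F   F   F   F   F   F   T   F   F   F   F   F   F
  2   T   T   F   F   F   F   F   T   T   F   F   F   F   F
  3   T   T   F   T   T   F   F   T   T   F   T   T   F   F
  4   T   T   T   T   T   T   F   T   T   T   T   T   T   F
  5   T   T   T   T   T   T   T   T   T   T   T   T   T   T

8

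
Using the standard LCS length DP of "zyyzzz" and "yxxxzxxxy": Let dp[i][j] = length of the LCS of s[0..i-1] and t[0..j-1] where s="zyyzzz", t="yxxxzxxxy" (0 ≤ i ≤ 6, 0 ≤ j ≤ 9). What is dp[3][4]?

1

   ''  y  x  x  x  z  x  x  x  y
''  0  0  0  0  0  0  0  0  0  0
 z  0  0  0  0  0  1  1  1  1  1
 y  0  1  1  1  1  1  1  1  1  2
 y  0  1  1  1  1  1  1  1  1  2
 z  0  1  1  1  1  2  2  2  2  2
 z  0  1  1  1  1  2  2  2  2  2
 z  0  1  1  1  1  2  2  2  2  2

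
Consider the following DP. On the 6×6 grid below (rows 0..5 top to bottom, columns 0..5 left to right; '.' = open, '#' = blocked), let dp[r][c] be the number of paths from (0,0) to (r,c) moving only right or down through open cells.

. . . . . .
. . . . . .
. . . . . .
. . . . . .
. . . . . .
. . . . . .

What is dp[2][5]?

21

r\c   0   1   2   3   4   5
  0   1   1   1   1   1   1
  1   1   2   3   4   5   6
  2   1   3   6  10  15  21
  3   1   4  10  20  35  56
  4   1   5  15  35  70 126
  5   1   6  21  56 126 252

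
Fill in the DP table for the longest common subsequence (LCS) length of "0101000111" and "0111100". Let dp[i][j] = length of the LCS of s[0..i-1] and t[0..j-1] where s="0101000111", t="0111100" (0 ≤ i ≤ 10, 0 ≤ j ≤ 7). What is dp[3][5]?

   ''  0  1  1  1  1  0  0
''  0  0  0  0  0  0  0  0
 0  0  1  1  1  1  1  1  1
 1  0  1  2  2  2  2  2  2
 0  0  1  2  2  2  2  3  3
 1  0  1  2  3  3  3  3  3
 0  0  1  2  3  3  3  4  4
 0  0  1  2  3  3  3  4  5
 0  0  1  2  3  3  3  4  5
 1  0  1  2  3  4  4  4  5
 1  0  1  2  3  4  5  5  5
 1  0  1  2  3  4  5  5  5

2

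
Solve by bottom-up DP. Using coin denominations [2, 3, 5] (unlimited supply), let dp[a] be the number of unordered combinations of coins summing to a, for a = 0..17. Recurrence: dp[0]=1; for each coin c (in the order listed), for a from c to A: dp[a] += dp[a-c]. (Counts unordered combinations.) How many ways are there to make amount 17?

8

after  coin     0     1     2     3     4     5     6     7     8     9    10    11    12    13    14    15    16    17
          2     1     0     1     0     1     0     1     0     1     0     1     0     1     0     1     0     1     0
          3     1     0     1     1     1     1     2     1     2     2     2     2     3     2     3     3     3     3
          5     1     0     1     1     1     2     2     2     3     3     4     4     5     5     6     7     7     8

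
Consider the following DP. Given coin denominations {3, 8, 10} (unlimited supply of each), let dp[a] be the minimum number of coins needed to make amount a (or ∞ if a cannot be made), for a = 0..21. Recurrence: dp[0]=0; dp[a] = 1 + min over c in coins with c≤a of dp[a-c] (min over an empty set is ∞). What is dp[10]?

 a  0  1  2  3  4  5  6  7  8  9 10 11 12 13 14 15 16 17 18 19 20 21
dp  0  -  -  1  -  -  2  -  1  3  1  2  4  2  3  5  2  4  2  3  2  3
(- denotes ∞ / unreachable)

1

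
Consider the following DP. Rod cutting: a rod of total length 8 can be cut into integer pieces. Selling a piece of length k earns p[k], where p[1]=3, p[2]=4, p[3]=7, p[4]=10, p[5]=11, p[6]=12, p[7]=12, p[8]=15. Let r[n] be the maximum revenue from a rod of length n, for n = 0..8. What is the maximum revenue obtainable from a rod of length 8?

   n    0    1    2    3    4    5    6    7    8
r[n]    0    3    6    9   12   15   18   21   24

24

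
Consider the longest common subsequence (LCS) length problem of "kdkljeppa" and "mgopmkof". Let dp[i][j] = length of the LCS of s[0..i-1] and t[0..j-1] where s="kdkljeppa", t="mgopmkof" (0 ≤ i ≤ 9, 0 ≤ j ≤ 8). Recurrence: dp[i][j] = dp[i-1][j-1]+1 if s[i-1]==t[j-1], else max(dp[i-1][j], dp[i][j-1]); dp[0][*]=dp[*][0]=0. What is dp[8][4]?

   ''  m  g  o  p  m  k  o  f
''  0  0  0  0  0  0  0  0  0
 k  0  0  0  0  0  0  1  1  1
 d  0  0  0  0  0  0  1  1  1
 k  0  0  0  0  0  0  1  1  1
 l  0  0  0  0  0  0  1  1  1
 j  0  0  0  0  0  0  1  1  1
 e  0  0  0  0  0  0  1  1  1
 p  0  0  0  0  1  1  1  1  1
 p  0  0  0  0  1  1  1  1  1
 a  0  0  0  0  1  1  1  1  1

1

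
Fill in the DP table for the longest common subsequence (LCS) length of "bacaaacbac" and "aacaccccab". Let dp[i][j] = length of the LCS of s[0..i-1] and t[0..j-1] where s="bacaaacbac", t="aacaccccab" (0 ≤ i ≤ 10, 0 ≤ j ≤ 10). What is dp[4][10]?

3

   ''  a  a  c  a  c  c  c  c  a  b
''  0  0  0  0  0  0  0  0  0  0  0
 b  0  0  0  0  0  0  0  0  0  0  1
 a  0  1  1  1  1  1  1  1  1  1  1
 c  0  1  1  2  2  2  2  2  2  2  2
 a  0  1  2  2  3  3  3  3  3  3  3
 a  0  1  2  2  3  3  3  3  3  4  4
 a  0  1  2  2  3  3  3  3  3  4  4
 c  0  1  2  3  3  4  4  4  4  4  4
 b  0  1  2  3  3  4  4  4  4  4  5
 a  0  1  2  3  4  4  4  4  4  5  5
 c  0  1  2  3  4  5  5  5  5  5  5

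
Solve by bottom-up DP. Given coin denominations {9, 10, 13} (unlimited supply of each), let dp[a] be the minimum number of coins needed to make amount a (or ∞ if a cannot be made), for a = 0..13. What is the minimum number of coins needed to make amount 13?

 a  0  1  2  3  4  5  6  7  8  9 10 11 12 13
dp  0  -  -  -  -  -  -  -  -  1  1  -  -  1
(- denotes ∞ / unreachable)

1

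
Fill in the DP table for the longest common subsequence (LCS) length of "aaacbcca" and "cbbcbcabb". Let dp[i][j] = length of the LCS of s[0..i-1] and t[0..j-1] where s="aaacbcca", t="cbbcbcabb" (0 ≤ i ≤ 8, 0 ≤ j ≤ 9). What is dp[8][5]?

3

   ''  c  b  b  c  b  c  a  b  b
''  0  0  0  0  0  0  0  0  0  0
 a  0  0  0  0  0  0  0  1  1  1
 a  0  0  0  0  0  0  0  1  1  1
 a  0  0  0  0  0  0  0  1  1  1
 c  0  1  1  1  1  1  1  1  1  1
 b  0  1  2  2  2  2  2  2  2  2
 c  0  1  2  2  3  3  3  3  3  3
 c  0  1  2  2  3  3  4  4  4  4
 a  0  1  2  2  3  3  4  5  5  5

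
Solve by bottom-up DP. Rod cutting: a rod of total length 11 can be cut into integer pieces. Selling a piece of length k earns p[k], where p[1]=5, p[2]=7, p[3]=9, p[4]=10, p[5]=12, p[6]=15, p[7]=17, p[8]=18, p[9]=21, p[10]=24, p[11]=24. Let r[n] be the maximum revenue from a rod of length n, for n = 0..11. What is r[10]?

50

   n    0    1    2    3    4    5    6    7    8    9   10   11
r[n]    0    5   10   15   20   25   30   35   40   45   50   55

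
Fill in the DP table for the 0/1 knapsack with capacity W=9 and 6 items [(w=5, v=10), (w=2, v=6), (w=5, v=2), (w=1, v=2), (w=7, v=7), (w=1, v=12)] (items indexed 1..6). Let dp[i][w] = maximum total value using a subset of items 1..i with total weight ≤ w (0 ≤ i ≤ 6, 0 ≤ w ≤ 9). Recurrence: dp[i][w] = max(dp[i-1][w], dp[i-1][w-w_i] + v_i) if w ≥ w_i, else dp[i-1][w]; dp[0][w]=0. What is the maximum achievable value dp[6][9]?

i\w   0   1   2   3   4   5   6   7   8   9
  0   0   0   0   0   0   0   0   0   0   0
  1   0   0   0   0   0  10  10  10  10  10
  2   0   0   6   6   6  10  10  16  16  16
  3   0   0   6   6   6  10  10  16  16  16
  4   0   2   6   8   8  10  12  16  18  18
  5   0   2   6   8   8  10  12  16  18  18
  6   0  12  14  18  20  20  22  24  28  30

30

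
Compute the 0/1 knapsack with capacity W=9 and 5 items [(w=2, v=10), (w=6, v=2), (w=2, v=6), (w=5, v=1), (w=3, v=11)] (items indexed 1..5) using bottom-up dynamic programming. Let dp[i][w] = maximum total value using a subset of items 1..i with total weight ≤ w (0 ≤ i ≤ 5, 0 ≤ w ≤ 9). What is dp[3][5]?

i\w   0   1   2   3   4   5   6   7   8   9
  0   0   0   0   0   0   0   0   0   0   0
  1   0   0  10  10  10  10  10  10  10  10
  2   0   0  10  10  10  10  10  10  12  12
  3   0   0  10  10  16  16  16  16  16  16
  4   0   0  10  10  16  16  16  16  16  17
  5   0   0  10  11  16  21  21  27  27  27

16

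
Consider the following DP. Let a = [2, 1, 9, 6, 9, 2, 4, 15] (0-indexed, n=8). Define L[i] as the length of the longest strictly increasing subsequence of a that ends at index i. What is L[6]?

   i    0    1    2    3    4    5    6    7
a[i]    2    1    9    6    9    2    4   15
L[i]    1    1    2    2    3    2    3    4

3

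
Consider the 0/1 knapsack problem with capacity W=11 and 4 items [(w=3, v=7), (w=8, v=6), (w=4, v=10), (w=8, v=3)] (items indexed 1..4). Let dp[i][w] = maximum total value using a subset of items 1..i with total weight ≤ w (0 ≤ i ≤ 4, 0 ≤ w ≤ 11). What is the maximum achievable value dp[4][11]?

17

i\w   0   1   2   3   4   5   6   7   8   9  10  11
  0   0   0   0   0   0   0   0   0   0   0   0   0
  1   0   0   0   7   7   7   7   7   7   7   7   7
  2   0   0   0   7   7   7   7   7   7   7   7  13
  3   0   0   0   7  10  10  10  17  17  17  17  17
  4   0   0   0   7  10  10  10  17  17  17  17  17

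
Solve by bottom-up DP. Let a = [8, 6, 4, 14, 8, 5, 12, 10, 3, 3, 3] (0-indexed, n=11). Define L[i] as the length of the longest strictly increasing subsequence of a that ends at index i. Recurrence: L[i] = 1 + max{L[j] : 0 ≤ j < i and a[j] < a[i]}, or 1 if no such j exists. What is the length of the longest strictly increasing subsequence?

   i    0    1    2    3    4    5    6    7    8    9   10
a[i]    8    6    4   14    8    5   12   10    3    3    3
L[i]    1    1    1    2    2    2    3    3    1    1    1

3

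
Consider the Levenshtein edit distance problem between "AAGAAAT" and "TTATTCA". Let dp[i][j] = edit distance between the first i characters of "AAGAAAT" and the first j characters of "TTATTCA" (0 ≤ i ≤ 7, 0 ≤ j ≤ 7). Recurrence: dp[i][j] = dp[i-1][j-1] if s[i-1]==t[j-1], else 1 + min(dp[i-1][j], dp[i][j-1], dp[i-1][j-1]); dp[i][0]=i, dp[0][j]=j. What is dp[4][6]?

   ''  T  T  A  T  T  C  A
''  0  1  2  3  4  5  6  7
 A  1  1  2  2  3  4  5  6
 A  2  2  2  2  3  4  5  5
 G  3  3  3  3  3  4  5  6
 A  4  4  4  3  4  4  5  5
 A  5  5  5  4  4  5  5  5
 A  6  6  6  5  5  5  6  5
 T  7  6  6  6  5  5  6  6

5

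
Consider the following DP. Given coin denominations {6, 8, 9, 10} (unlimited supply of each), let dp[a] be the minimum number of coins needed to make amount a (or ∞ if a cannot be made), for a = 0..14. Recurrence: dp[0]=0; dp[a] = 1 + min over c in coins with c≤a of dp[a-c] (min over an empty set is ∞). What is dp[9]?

 a  0  1  2  3  4  5  6  7  8  9 10 11 12 13 14
dp  0  -  -  -  -  -  1  -  1  1  1  -  2  -  2
(- denotes ∞ / unreachable)

1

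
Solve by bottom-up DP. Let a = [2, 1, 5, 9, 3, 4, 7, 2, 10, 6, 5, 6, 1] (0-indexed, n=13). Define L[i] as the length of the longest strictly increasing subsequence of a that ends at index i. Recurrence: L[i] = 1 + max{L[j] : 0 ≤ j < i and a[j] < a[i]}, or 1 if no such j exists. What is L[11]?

   i    0    1    2    3    4    5    6    7    8    9   10   11   12
a[i]    2    1    5    9    3    4    7    2   10    6    5    6    1
L[i]    1    1    2    3    2    3    4    2    5    4    4    5    1

5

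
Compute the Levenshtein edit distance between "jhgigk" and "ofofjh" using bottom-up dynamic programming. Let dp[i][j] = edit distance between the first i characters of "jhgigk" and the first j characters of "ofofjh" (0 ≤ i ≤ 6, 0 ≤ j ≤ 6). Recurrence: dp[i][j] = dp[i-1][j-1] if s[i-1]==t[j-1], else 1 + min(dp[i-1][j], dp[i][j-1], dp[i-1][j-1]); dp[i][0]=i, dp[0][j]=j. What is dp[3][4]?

   ''  o  f  o  f  j  h
''  0  1  2  3  4  5  6
 j  1  1  2  3  4  4  5
 h  2  2  2  3  4  5  4
 g  3  3  3  3  4  5  5
 i  4  4  4  4  4  5  6
 g  5  5  5  5  5  5  6
 k  6  6  6  6  6  6  6

4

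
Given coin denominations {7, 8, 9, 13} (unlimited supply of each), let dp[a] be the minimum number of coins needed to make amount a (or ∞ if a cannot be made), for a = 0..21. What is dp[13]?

1

 a  0  1  2  3  4  5  6  7  8  9 10 11 12 13 14 15 16 17 18 19 20 21
dp  0  -  -  -  -  -  -  1  1  1  -  -  -  1  2  2  2  2  2  -  2  2
(- denotes ∞ / unreachable)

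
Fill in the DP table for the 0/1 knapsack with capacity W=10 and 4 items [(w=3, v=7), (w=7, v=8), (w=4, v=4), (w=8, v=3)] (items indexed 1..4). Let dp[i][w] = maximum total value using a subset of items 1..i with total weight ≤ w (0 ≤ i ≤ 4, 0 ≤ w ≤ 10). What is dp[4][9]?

i\w   0   1   2   3   4   5   6   7   8   9  10
  0   0   0   0   0   0   0   0   0   0   0   0
  1   0   0   0   7   7   7   7   7   7   7   7
  2   0   0   0   7   7   7   7   8   8   8  15
  3   0   0   0   7   7   7   7  11  11  11  15
  4   0   0   0   7   7   7   7  11  11  11  15

11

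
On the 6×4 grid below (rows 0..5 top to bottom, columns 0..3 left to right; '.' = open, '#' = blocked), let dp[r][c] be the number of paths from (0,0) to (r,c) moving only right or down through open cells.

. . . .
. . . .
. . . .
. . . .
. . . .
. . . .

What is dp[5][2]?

21

r\c   0   1   2   3
  0   1   1   1   1
  1   1   2   3   4
  2   1   3   6  10
  3   1   4  10  20
  4   1   5  15  35
  5   1   6  21  56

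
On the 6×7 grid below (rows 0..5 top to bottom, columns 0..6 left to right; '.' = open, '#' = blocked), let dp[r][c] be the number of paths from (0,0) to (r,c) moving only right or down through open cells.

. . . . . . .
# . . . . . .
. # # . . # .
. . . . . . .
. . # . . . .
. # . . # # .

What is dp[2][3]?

r\c   0   1   2   3   4   5   6
  0   1   1   1   1   1   1   1
  1   0   1   2   3   4   5   6
  2   0   0   0   3   7   0   6
  3   0   0   0   3  10  10  16
  4   0   0   0   3  13  23  39
  5   0   0   0   3   0   0  39

3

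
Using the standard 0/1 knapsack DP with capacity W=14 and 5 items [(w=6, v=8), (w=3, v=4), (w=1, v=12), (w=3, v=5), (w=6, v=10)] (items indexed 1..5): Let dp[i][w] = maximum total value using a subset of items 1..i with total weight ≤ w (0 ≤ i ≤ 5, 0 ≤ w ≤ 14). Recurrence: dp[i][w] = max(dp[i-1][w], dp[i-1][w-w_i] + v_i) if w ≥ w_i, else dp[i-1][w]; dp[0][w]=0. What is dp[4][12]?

25

i\w   0   1   2   3   4   5   6   7   8   9  10  11  12  13  14
  0   0   0   0   0   0   0   0   0   0   0   0   0   0   0   0
  1   0   0   0   0   0   0   8   8   8   8   8   8   8   8   8
  2   0   0   0   4   4   4   8   8   8  12  12  12  12  12  12
  3   0  12  12  12  16  16  16  20  20  20  24  24  24  24  24
  4   0  12  12  12  17  17  17  21  21  21  25  25  25  29  29
  5   0  12  12  12  17  17  17  22  22  22  27  27  27  31  31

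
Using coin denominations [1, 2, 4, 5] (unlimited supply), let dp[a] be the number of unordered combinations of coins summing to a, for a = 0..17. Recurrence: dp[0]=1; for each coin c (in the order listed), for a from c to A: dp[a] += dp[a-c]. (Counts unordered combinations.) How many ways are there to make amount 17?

49

after  coin     0     1     2     3     4     5     6     7     8     9    10    11    12    13    14    15    16    17
          1     1     1     1     1     1     1     1     1     1     1     1     1     1     1     1     1     1     1
          2     1     1     2     2     3     3     4     4     5     5     6     6     7     7     8     8     9     9
          4     1     1     2     2     4     4     6     6     9     9    12    12    16    16    20    20    25    25
          5     1     1     2     2     4     5     7     8    11    13    17    19    24    27    33    37    44    49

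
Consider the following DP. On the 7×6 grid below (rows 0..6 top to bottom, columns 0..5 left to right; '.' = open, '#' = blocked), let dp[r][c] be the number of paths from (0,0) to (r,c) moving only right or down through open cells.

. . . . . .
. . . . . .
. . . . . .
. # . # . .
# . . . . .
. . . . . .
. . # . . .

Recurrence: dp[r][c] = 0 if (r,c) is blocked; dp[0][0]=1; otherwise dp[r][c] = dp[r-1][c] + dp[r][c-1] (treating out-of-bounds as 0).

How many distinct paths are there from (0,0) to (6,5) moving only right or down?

r\c   0   1   2   3   4   5
  0   1   1   1   1   1   1
  1   1   2   3   4   5   6
  2   1   3   6  10  15  21
  3   1   0   6   0  15  36
  4   0   0   6   6  21  57
  5   0   0   6  12  33  90
  6   0   0   0  12  45 135

135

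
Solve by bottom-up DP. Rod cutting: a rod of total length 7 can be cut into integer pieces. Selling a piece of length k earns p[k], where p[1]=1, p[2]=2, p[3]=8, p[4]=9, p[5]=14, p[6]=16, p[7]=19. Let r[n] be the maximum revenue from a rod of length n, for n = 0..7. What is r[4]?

   n    0    1    2    3    4    5    6    7
r[n]    0    1    2    8    9   14   16   19

9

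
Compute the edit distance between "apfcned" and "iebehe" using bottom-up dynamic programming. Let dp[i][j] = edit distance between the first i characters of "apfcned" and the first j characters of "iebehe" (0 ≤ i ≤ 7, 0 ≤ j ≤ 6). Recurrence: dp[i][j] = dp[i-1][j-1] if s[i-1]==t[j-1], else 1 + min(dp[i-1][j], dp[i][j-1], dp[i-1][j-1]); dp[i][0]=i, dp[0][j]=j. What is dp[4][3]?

   ''  i  e  b  e  h  e
''  0  1  2  3  4  5  6
 a  1  1  2  3  4  5  6
 p  2  2  2  3  4  5  6
 f  3  3  3  3  4  5  6
 c  4  4  4  4  4  5  6
 n  5  5  5  5  5  5  6
 e  6  6  5  6  5  6  5
 d  7  7  6  6  6  6  6

4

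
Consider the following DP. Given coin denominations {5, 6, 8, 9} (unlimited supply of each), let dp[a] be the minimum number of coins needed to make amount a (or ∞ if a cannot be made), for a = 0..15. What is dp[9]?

 a  0  1  2  3  4  5  6  7  8  9 10 11 12 13 14 15
dp  0  -  -  -  -  1  1  -  1  1  2  2  2  2  2  2
(- denotes ∞ / unreachable)

1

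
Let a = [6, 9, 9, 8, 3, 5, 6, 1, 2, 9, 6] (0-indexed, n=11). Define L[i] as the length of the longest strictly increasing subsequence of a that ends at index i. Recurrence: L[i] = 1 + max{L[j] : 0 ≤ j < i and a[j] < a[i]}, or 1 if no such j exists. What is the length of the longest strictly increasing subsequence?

   i    0    1    2    3    4    5    6    7    8    9   10
a[i]    6    9    9    8    3    5    6    1    2    9    6
L[i]    1    2    2    2    1    2    3    1    2    4    3

4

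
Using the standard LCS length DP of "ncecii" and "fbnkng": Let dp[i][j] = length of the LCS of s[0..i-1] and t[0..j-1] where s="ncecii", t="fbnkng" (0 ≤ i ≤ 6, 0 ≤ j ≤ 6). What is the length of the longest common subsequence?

1

   ''  f  b  n  k  n  g
''  0  0  0  0  0  0  0
 n  0  0  0  1  1  1  1
 c  0  0  0  1  1  1  1
 e  0  0  0  1  1  1  1
 c  0  0  0  1  1  1  1
 i  0  0  0  1  1  1  1
 i  0  0  0  1  1  1  1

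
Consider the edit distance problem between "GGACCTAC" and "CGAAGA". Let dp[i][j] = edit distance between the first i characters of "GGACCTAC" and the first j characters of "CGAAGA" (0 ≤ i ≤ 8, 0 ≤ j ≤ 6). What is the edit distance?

5

   ''  C  G  A  A  G  A
''  0  1  2  3  4  5  6
 G  1  1  1  2  3  4  5
 G  2  2  1  2  3  3  4
 A  3  3  2  1  2  3  3
 C  4  3  3  2  2  3  4
 C  5  4  4  3  3  3  4
 T  6  5  5  4  4  4  4
 A  7  6  6  5  4  5  4
 C  8  7  7  6  5  5  5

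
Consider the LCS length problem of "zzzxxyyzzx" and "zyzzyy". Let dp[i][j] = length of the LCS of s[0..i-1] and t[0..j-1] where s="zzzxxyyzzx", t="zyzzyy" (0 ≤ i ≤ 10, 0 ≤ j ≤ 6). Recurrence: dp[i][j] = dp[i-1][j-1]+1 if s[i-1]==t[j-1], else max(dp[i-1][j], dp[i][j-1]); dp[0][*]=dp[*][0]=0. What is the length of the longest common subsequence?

   ''  z  y  z  z  y  y
''  0  0  0  0  0  0  0
 z  0  1  1  1  1  1  1
 z  0  1  1  2  2  2  2
 z  0  1  1  2  3  3  3
 x  0  1  1  2  3  3  3
 x  0  1  1  2  3  3  3
 y  0  1  2  2  3  4  4
 y  0  1  2  2  3  4  5
 z  0  1  2  3  3  4  5
 z  0  1  2  3  4  4  5
 x  0  1  2  3  4  4  5

5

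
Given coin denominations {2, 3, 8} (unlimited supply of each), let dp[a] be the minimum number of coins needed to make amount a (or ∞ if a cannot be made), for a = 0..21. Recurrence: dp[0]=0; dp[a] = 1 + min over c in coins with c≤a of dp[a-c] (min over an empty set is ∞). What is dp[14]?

 a  0  1  2  3  4  5  6  7  8  9 10 11 12 13 14 15 16 17 18 19 20 21
dp  0  -  1  1  2  2  2  3  1  3  2  2  3  3  3  4  2  4  3  3  4  4
(- denotes ∞ / unreachable)

3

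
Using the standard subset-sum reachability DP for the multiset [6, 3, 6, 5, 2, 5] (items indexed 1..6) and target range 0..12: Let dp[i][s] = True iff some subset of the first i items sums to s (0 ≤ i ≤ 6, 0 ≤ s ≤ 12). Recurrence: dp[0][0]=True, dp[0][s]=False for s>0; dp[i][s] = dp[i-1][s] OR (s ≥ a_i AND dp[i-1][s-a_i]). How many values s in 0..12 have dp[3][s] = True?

i\s   0   1   2   3   4   5   6   7   8   9  10  11  12
  0   T   F   F   F   F   F   F   F   F   F   F   F   F
  1   T   F   F   F   F   F   T   F   F   F   F   F   F
  2   T   F   F   T   F   F   T   F   F   T   F   F   F
  3   T   F   F   T   F   F   T   F   F   T   F   F   T
  4   T   F   F   T   F   T   T   F   T   T   F   T   T
  5   T   F   T   T   F   T   T   T   T   T   T   T   T
  6   T   F   T   T   F   T   T   T   T   T   T   T   T

5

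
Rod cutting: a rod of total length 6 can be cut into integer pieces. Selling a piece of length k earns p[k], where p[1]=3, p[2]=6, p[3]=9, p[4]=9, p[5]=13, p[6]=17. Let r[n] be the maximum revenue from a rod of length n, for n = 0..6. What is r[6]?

   n    0    1    2    3    4    5    6
r[n]    0    3    6    9   12   15   18

18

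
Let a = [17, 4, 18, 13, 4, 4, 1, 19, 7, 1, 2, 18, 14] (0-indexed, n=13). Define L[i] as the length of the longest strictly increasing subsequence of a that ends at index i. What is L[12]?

3

   i    0    1    2    3    4    5    6    7    8    9   10   11   12
a[i]   17    4   18   13    4    4    1   19    7    1    2   18   14
L[i]    1    1    2    2    1    1    1    3    2    1    2    3    3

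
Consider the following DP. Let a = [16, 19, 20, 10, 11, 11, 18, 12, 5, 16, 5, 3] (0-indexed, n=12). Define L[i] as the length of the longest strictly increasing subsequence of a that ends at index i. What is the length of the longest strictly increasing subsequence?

   i    0    1    2    3    4    5    6    7    8    9   10   11
a[i]   16   19   20   10   11   11   18   12    5   16    5    3
L[i]    1    2    3    1    2    2    3    3    1    4    1    1

4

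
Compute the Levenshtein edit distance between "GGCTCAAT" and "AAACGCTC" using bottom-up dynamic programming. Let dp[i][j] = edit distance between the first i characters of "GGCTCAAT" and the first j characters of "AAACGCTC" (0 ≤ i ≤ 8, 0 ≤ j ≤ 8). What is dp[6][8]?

   ''  A  A  A  C  G  C  T  C
''  0  1  2  3  4  5  6  7  8
 G  1  1  2  3  4  4  5  6  7
 G  2  2  2  3  4  4  5  6  7
 C  3  3  3  3  3  4  4  5  6
 T  4  4  4  4  4  4  5  4  5
 C  5  5  5  5  4  5  4  5  4
 A  6  5  5  5  5  5  5  5  5
 A  7  6  5  5  6  6  6  6  6
 T  8  7  6  6  6  7  7  6  7

5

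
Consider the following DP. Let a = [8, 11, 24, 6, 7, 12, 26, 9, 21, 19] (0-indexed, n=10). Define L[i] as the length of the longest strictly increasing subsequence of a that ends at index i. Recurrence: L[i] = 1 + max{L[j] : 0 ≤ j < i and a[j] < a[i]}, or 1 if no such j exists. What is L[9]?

4

   i    0    1    2    3    4    5    6    7    8    9
a[i]    8   11   24    6    7   12   26    9   21   19
L[i]    1    2    3    1    2    3    4    3    4    4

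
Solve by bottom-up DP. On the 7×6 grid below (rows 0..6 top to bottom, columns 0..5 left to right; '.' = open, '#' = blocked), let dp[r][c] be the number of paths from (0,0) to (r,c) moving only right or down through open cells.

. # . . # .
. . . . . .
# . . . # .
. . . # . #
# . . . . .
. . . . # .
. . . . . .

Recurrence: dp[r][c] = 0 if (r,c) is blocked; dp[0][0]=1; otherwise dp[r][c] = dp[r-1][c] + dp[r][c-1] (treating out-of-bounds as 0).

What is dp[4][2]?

4

r\c   0   1   2   3   4   5
  0   1   0   0   0   0   0
  1   1   1   1   1   1   1
  2   0   1   2   3   0   1
  3   0   1   3   0   0   0
  4   0   1   4   4   4   4
  5   0   1   5   9   0   4
  6   0   1   6  15  15  19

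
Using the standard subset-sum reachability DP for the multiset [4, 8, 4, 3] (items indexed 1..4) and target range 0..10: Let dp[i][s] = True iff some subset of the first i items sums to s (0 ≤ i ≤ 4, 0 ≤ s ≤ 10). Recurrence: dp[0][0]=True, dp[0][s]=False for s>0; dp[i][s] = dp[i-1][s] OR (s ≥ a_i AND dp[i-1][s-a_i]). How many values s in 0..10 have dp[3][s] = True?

i\s   0   1   2   3   4   5   6   7   8   9  10
  0   T   F   F   F   F   F   F   F   F   F   F
  1   T   F   F   F   T   F   F   F   F   F   F
  2   T   F   F   F   T   F   F   F   T   F   F
  3   T   F   F   F   T   F   F   F   T   F   F
  4   T   F   F   T   T   F   F   T   T   F   F

3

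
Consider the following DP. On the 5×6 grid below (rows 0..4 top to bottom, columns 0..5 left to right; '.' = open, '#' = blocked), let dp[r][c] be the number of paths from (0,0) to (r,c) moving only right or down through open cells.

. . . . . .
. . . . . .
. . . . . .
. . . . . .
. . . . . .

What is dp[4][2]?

r\c   0   1   2   3   4   5
  0   1   1   1   1   1   1
  1   1   2   3   4   5   6
  2   1   3   6  10  15  21
  3   1   4  10  20  35  56
  4   1   5  15  35  70 126

15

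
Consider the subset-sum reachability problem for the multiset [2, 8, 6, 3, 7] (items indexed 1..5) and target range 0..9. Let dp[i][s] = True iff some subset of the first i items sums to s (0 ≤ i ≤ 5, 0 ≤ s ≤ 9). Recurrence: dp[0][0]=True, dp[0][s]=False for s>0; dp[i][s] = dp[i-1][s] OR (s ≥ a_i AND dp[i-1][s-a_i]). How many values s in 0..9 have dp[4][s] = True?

i\s   0   1   2   3   4   5   6   7   8   9
  0   T   F   F   F   F   F   F   F   F   F
  1   T   F   T   F   F   F   F   F   F   F
  2   T   F   T   F   F   F   F   F   T   F
  3   T   F   T   F   F   F   T   F   T   F
  4   T   F   T   T   F   T   T   F   T   T
  5   T   F   T   T   F   T   T   T   T   T

7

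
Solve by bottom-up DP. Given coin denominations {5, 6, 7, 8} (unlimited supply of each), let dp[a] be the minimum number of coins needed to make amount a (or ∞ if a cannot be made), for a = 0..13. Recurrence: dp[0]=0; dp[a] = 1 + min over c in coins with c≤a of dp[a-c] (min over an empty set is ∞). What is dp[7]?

1

 a  0  1  2  3  4  5  6  7  8  9 10 11 12 13
dp  0  -  -  -  -  1  1  1  1  -  2  2  2  2
(- denotes ∞ / unreachable)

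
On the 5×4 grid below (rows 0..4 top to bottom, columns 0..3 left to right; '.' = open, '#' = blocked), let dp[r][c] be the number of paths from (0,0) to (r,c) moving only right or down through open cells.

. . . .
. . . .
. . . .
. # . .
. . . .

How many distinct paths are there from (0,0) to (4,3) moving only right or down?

23

r\c   0   1   2   3
  0   1   1   1   1
  1   1   2   3   4
  2   1   3   6  10
  3   1   0   6  16
  4   1   1   7  23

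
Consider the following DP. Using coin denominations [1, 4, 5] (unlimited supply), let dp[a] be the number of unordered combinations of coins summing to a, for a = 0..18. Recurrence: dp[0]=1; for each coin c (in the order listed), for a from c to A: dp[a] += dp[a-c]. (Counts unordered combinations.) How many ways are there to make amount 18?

13

after  coin     0     1     2     3     4     5     6     7     8     9    10    11    12    13    14    15    16    17    18
          1     1     1     1     1     1     1     1     1     1     1     1     1     1     1     1     1     1     1     1
          4     1     1     1     1     2     2     2     2     3     3     3     3     4     4     4     4     5     5     5
          5     1     1     1     1     2     3     3     3     4     5     6     6     7     8     9    10    11    12    13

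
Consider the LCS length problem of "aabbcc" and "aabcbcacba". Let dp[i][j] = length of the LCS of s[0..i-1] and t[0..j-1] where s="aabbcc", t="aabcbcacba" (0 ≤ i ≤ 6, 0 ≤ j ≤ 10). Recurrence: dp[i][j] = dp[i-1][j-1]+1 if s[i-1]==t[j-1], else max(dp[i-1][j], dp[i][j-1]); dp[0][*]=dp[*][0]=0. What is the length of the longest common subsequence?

6

   ''  a  a  b  c  b  c  a  c  b  a
''  0  0  0  0  0  0  0  0  0  0  0
 a  0  1  1  1  1  1  1  1  1  1  1
 a  0  1  2  2  2  2  2  2  2  2  2
 b  0  1  2  3  3  3  3  3  3  3  3
 b  0  1  2  3  3  4  4  4  4  4  4
 c  0  1  2  3  4  4  5  5  5  5  5
 c  0  1  2  3  4  4  5  5  6  6  6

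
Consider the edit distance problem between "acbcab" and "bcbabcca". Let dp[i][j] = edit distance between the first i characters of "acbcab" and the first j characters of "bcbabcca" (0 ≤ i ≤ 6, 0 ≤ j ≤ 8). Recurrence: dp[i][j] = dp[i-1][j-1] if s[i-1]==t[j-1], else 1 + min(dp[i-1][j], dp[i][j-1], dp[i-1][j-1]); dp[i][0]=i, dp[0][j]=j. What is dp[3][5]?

   ''  b  c  b  a  b  c  c  a
''  0  1  2  3  4  5  6  7  8
 a  1  1  2  3  3  4  5  6  7
 c  2  2  1  2  3  4  4  5  6
 b  3  2  2  1  2  3  4  5  6
 c  4  3  2  2  2  3  3  4  5
 a  5  4  3  3  2  3  4  4  4
 b  6  5  4  3  3  2  3  4  5

3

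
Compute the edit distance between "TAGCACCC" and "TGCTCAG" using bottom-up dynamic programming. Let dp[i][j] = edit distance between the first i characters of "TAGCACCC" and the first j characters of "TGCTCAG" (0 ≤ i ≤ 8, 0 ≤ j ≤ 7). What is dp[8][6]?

   ''  T  G  C  T  C  A  G
''  0  1  2  3  4  5  6  7
 T  1  0  1  2  3  4  5  6
 A  2  1  1  2  3  4  4  5
 G  3  2  1  2  3  4  5  4
 C  4  3  2  1  2  3  4  5
 A  5  4  3  2  2  3  3  4
 C  6  5  4  3  3  2  3  4
 C  7  6  5  4  4  3  3  4
 C  8  7  6  5  5  4  4  4

4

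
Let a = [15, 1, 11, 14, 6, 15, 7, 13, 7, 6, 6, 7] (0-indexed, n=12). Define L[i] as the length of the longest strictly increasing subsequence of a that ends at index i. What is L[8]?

   i    0    1    2    3    4    5    6    7    8    9   10   11
a[i]   15    1   11   14    6   15    7   13    7    6    6    7
L[i]    1    1    2    3    2    4    3    4    3    2    2    3

3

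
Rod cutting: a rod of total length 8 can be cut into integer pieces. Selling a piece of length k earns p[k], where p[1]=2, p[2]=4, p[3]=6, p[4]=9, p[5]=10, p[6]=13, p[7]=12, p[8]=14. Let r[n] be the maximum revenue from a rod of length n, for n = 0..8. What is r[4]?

   n    0    1    2    3    4    5    6    7    8
r[n]    0    2    4    6    9   11   13   15   18

9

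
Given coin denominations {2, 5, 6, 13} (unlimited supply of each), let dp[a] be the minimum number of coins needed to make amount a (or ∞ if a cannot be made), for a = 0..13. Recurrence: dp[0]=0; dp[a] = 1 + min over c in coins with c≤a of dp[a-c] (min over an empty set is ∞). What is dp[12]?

 a  0  1  2  3  4  5  6  7  8  9 10 11 12 13
dp  0  -  1  -  2  1  1  2  2  3  2  2  2  1
(- denotes ∞ / unreachable)

2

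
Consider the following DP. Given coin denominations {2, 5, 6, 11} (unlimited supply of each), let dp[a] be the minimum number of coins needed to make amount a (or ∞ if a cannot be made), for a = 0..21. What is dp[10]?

 a  0  1  2  3  4  5  6  7  8  9 10 11 12 13 14 15 16 17 18 19 20 21
dp  0  -  1  -  2  1  1  2  2  3  2  1  2  2  3  3  2  2  3  3  4  3
(- denotes ∞ / unreachable)

2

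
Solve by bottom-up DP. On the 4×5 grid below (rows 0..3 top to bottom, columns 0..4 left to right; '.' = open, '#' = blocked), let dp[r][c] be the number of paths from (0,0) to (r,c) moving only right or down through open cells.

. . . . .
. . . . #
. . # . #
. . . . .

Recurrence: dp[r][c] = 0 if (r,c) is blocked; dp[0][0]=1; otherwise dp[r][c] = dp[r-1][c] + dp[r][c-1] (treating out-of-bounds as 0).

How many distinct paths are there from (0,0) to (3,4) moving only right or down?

8

r\c   0   1   2   3   4
  0   1   1   1   1   1
  1   1   2   3   4   0
  2   1   3   0   4   0
  3   1   4   4   8   8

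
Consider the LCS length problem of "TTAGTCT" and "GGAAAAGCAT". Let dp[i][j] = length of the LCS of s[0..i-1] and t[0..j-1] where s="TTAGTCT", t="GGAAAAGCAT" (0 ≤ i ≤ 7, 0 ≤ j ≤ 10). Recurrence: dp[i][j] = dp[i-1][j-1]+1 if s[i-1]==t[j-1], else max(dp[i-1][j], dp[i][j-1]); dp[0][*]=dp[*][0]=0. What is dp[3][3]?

   ''  G  G  A  A  A  A  G  C  A  T
''  0  0  0  0  0  0  0  0  0  0  0
 T  0  0  0  0  0  0  0  0  0  0  1
 T  0  0  0  0  0  0  0  0  0  0  1
 A  0  0  0  1  1  1  1  1  1  1  1
 G  0  1  1  1  1  1  1  2  2  2  2
 T  0  1  1  1  1  1  1  2  2  2  3
 C  0  1  1  1  1  1  1  2  3  3  3
 T  0  1  1  1  1  1  1  2  3  3  4

1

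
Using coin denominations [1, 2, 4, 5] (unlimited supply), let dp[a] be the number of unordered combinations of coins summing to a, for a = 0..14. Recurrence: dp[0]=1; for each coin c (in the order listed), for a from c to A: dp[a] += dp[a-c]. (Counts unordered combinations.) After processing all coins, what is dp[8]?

after  coin     0     1     2     3     4     5     6     7     8     9    10    11    12    13    14
          1     1     1     1     1     1     1     1     1     1     1     1     1     1     1     1
          2     1     1     2     2     3     3     4     4     5     5     6     6     7     7     8
          4     1     1     2     2     4     4     6     6     9     9    12    12    16    16    20
          5     1     1     2     2     4     5     7     8    11    13    17    19    24    27    33

11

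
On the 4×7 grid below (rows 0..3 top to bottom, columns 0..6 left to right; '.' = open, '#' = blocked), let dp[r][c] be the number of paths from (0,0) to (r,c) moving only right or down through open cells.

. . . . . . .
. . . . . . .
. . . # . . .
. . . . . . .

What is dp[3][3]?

r\c   0   1   2   3   4   5   6
  0   1   1   1   1   1   1   1
  1   1   2   3   4   5   6   7
  2   1   3   6   0   5  11  18
  3   1   4  10  10  15  26  44

10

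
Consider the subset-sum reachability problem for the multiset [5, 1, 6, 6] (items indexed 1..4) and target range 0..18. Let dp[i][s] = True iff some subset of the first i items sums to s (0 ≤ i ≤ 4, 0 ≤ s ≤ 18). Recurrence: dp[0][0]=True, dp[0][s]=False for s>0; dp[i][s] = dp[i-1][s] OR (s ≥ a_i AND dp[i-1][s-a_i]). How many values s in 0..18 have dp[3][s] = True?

7

i\s   0   1   2   3   4   5   6   7   8   9  10  11  12  13  14  15  16  17  18
  0   T   F   F   F   F   F   F   F   F   F   F   F   F   F   F   F   F   F   F
  1   T   F   F   F   F   T   F   F   F   F   F   F   F   F   F   F   F   F   F
  2   T   T   F   F   F   T   T   F   F   F   F   F   F   F   F   F   F   F   F
  3   T   T   F   F   F   T   T   T   F   F   F   T   T   F   F   F   F   F   F
  4   T   T   F   F   F   T   T   T   F   F   F   T   T   T   F   F   F   T   T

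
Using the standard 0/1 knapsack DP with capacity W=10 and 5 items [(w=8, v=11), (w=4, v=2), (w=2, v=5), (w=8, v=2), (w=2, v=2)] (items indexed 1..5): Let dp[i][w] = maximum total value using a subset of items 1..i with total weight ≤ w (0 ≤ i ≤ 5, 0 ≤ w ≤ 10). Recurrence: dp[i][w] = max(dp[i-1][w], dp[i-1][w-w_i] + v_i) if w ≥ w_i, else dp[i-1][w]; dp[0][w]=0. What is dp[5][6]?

7

i\w   0   1   2   3   4   5   6   7   8   9  10
  0   0   0   0   0   0   0   0   0   0   0   0
  1   0   0   0   0   0   0   0   0  11  11  11
  2   0   0   0   0   2   2   2   2  11  11  11
  3   0   0   5   5   5   5   7   7  11  11  16
  4   0   0   5   5   5   5   7   7  11  11  16
  5   0   0   5   5   7   7   7   7  11  11  16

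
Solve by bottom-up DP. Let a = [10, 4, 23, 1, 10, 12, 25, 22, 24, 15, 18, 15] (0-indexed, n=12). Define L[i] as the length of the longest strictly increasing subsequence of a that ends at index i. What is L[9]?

   i    0    1    2    3    4    5    6    7    8    9   10   11
a[i]   10    4   23    1   10   12   25   22   24   15   18   15
L[i]    1    1    2    1    2    3    4    4    5    4    5    4

4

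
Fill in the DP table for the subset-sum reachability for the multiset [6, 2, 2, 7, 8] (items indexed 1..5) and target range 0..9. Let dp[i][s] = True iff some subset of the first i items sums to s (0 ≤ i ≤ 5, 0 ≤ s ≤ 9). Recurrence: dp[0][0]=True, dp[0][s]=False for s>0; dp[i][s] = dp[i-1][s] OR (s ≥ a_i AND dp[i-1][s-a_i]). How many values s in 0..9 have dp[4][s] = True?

i\s   0   1   2   3   4   5   6   7   8   9
  0   T   F   F   F   F   F   F   F   F   F
  1   T   F   F   F   F   F   T   F   F   F
  2   T   F   T   F   F   F   T   F   T   F
  3   T   F   T   F   T   F   T   F   T   F
  4   T   F   T   F   T   F   T   T   T   T
  5   T   F   T   F   T   F   T   T   T   T

7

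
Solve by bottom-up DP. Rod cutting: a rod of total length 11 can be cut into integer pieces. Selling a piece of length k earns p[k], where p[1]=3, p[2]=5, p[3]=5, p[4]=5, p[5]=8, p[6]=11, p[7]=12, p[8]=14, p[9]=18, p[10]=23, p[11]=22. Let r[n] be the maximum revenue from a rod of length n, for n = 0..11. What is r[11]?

33

   n    0    1    2    3    4    5    6    7    8    9   10   11
r[n]    0    3    6    9   12   15   18   21   24   27   30   33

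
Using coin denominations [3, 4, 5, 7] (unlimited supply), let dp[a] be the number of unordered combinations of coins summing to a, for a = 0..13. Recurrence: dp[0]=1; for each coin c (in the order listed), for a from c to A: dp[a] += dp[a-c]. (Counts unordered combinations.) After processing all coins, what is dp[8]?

after  coin     0     1     2     3     4     5     6     7     8     9    10    11    12    13
          3     1     0     0     1     0     0     1     0     0     1     0     0     1     0
          4     1     0     0     1     1     0     1     1     1     1     1     1     2     1
          5     1     0     0     1     1     1     1     1     2     2     2     2     3     3
          7     1     0     0     1     1     1     1     2     2     2     3     3     4     4

2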